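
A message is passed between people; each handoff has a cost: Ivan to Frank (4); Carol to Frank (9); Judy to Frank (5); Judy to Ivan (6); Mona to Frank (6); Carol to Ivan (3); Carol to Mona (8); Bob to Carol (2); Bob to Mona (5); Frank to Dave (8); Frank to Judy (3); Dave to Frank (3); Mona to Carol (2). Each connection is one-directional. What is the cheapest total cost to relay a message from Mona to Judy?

Paths from Mona to Judy:
Mona→Carol→Ivan→Frank→Judy: 2 + 3 + 4 + 3 = 12
Mona→Frank→Judy: 6 + 3 = 9
Mona→Carol→Frank→Judy: 2 + 9 + 3 = 14
Shortest: 9.

9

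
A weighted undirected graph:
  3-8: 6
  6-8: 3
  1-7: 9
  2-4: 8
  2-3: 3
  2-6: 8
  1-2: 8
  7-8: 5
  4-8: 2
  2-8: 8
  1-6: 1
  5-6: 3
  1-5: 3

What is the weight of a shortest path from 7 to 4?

Some routes from 7 to 4:
7 → 8 → 4: 5 + 2 = 7
7 → 1 → 6 → 8 → 4: 9 + 1 + 3 + 2 = 15
7 → 8 → 2 → 4: 5 + 8 + 8 = 21
7 → 1 → 5 → 6 → 8 → 4: 9 + 3 + 3 + 3 + 2 = 20
Best route has total 7.

7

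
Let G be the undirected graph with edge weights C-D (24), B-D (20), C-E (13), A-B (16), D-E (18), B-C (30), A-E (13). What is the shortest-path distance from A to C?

Routes from A to C:
A→E→D→C: 13 + 18 + 24 = 55
A→B→C: 16 + 30 = 46
A→B→D→C: 16 + 20 + 24 = 60
A→E→D→B→C: 13 + 18 + 20 + 30 = 81
A→E→C: 13 + 13 = 26
A→B→D→E→C: 16 + 20 + 18 + 13 = 67
Best route has total 26.

26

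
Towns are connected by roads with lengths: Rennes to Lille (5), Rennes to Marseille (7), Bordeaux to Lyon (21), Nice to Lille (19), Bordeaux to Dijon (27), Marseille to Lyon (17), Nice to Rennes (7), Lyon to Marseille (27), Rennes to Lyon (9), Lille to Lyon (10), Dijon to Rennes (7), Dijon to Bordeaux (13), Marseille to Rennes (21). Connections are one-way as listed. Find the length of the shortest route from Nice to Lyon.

Checking several routes:
Nice -> Lille -> Lyon: 19 + 10 = 29
Nice -> Rennes -> Lyon: 7 + 9 = 16
Nice -> Rennes -> Lille -> Lyon: 7 + 5 + 10 = 22
Shortest: 16.

16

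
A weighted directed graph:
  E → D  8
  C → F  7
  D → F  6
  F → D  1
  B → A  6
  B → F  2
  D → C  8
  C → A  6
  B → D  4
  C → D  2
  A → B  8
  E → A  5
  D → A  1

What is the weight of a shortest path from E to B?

13

Paths from E to B:
E→D→C→A→B: 8 + 8 + 6 + 8 = 30
E→A→B: 5 + 8 = 13
E→D→A→B: 8 + 1 + 8 = 17
Best route has total 13.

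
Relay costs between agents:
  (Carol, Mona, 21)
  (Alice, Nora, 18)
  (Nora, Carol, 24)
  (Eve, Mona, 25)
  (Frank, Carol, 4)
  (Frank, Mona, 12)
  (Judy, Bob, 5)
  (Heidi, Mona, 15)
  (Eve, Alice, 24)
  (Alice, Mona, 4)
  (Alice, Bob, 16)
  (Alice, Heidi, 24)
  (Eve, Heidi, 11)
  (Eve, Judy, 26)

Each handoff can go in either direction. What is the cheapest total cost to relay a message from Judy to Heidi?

Comparing a few candidate routes:
Judy→Bob→Alice→Eve→Heidi: 5 + 16 + 24 + 11 = 56
Judy→Bob→Alice→Heidi: 5 + 16 + 24 = 45
Judy→Eve→Heidi: 26 + 11 = 37
Judy→Bob→Alice→Mona→Heidi: 5 + 16 + 4 + 15 = 40
Best route has total 37.

37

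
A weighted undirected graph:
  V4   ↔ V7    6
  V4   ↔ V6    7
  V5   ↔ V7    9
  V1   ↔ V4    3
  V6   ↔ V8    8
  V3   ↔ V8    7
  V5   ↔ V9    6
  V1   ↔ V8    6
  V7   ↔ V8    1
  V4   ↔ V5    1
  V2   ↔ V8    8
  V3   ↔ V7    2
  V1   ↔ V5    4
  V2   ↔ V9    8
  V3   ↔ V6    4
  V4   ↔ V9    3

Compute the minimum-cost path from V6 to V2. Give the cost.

Comparing a few candidate routes:
V6→V3→V7→V8→V2: 4 + 2 + 1 + 8 = 15
V6→V8→V2: 8 + 8 = 16
V6→V4→V9→V2: 7 + 3 + 8 = 18
V6→V3→V8→V2: 4 + 7 + 8 = 19
V6→V4→V5→V9→V2: 7 + 1 + 6 + 8 = 22
V6→V4→V7→V8→V2: 7 + 6 + 1 + 8 = 22
Best route has total 15.

15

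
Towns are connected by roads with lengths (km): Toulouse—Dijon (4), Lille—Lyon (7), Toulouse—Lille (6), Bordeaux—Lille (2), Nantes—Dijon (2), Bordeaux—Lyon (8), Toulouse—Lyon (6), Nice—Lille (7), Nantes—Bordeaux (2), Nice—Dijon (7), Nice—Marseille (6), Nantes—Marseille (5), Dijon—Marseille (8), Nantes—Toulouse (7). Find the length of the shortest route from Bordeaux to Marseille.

Some routes from Bordeaux to Marseille:
Bordeaux -> Nantes -> Dijon -> Marseille: 2 + 2 + 8 = 12
Bordeaux -> Nantes -> Marseille: 2 + 5 = 7
Bordeaux -> Nantes -> Dijon -> Nice -> Marseille: 2 + 2 + 7 + 6 = 17
Bordeaux -> Lille -> Nice -> Marseille: 2 + 7 + 6 = 15
Best route has total 7 km.

7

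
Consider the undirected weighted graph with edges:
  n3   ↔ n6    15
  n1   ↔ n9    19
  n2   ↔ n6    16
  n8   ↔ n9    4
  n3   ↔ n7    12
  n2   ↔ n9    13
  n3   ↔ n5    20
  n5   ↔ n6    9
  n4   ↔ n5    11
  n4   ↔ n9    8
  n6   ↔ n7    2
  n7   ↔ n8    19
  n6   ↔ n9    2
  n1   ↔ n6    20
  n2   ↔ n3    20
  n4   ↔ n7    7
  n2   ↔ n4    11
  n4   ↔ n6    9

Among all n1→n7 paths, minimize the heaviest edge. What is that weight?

19

A few of the n1→n7 routes:
n1 - n9 - n6 - n5 - n4 - n7: max(19, 2, 9, 11, 7) = 19
n1 - n9 - n6 - n2 - n4 - n7: max(19, 2, 16, 11, 7) = 19
n1 - n9 - n8 - n7: max(19, 4, 19) = 19
n1 - n9 - n6 - n3 - n7: max(19, 2, 15, 12) = 19
Smallest bottleneck: 19.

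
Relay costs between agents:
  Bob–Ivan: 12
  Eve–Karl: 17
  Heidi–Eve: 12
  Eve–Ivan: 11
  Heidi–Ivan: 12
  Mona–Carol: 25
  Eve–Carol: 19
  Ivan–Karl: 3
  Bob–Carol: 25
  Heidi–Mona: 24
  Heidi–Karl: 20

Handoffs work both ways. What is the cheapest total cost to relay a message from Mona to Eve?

Some routes from Mona to Eve:
Mona-Heidi-Eve: 24 + 12 = 36
Mona-Heidi-Karl-Eve: 24 + 20 + 17 = 61
Mona-Carol-Eve: 25 + 19 = 44
Mona-Heidi-Ivan-Eve: 24 + 12 + 11 = 47
Mona-Heidi-Ivan-Karl-Eve: 24 + 12 + 3 + 17 = 56
Mona-Heidi-Karl-Ivan-Eve: 24 + 20 + 3 + 11 = 58
Shortest: 36.

36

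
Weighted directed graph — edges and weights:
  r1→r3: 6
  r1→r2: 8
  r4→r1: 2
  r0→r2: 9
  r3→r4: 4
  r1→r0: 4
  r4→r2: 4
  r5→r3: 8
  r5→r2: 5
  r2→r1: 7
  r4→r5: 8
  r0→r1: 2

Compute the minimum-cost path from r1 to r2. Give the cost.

8

Comparing a few candidate routes:
r1-r0-r2: 4 + 9 = 13
r1-r2: 8
r1-r3-r4-r2: 6 + 4 + 4 = 14
Best route has total 8.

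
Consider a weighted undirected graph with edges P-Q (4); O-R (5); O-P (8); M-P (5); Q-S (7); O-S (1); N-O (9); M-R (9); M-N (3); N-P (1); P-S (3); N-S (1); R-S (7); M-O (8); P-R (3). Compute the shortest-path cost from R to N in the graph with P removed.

A few of the R→N routes:
R→S→O→N: 7 + 1 + 9 = 17
R→S→N: 7 + 1 = 8
R→O→M→N: 5 + 8 + 3 = 16
R→O→S→N: 5 + 1 + 1 = 7
R→M→N: 9 + 3 = 12
R→O→N: 5 + 9 = 14
The minimum is 7.

7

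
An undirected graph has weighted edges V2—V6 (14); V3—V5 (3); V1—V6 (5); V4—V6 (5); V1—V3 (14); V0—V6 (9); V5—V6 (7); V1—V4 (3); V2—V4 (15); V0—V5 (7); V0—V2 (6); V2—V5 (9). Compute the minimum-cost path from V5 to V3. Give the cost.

3

Comparing a few candidate routes:
V5 → V6 → V1 → V3: 7 + 5 + 14 = 26
V5 → V6 → V4 → V1 → V3: 7 + 5 + 3 + 14 = 29
V5 → V0 → V6 → V1 → V3: 7 + 9 + 5 + 14 = 35
V5 → V3: 3
V5 → V0 → V6 → V4 → V1 → V3: 7 + 9 + 5 + 3 + 14 = 38
Best route has total 3.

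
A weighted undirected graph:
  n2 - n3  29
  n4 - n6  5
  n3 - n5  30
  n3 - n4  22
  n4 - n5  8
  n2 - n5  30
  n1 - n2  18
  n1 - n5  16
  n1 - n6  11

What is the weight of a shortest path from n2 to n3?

29

Checking several routes:
n2 - n5 - n4 - n3: 30 + 8 + 22 = 60
n2 - n1 - n6 - n4 - n3: 18 + 11 + 5 + 22 = 56
n2 - n5 - n3: 30 + 30 = 60
n2 - n3: 29
The minimum is 29.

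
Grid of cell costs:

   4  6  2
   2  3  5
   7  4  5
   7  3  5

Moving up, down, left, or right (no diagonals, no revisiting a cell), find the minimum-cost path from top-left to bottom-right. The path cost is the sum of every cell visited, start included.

Best path: (0,0)→(1,0)→(1,1)→(2,1)→(3,1)→(3,2)
Cost: 4 + 2 + 3 + 4 + 3 + 5 = 21

21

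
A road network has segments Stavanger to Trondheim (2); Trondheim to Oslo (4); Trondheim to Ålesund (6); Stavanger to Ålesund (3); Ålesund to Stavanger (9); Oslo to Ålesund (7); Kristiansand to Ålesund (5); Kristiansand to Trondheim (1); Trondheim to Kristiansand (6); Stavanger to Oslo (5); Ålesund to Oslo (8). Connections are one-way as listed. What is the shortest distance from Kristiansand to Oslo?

5

Paths from Kristiansand to Oslo:
Kristiansand→Ålesund→Oslo: 5 + 8 = 13
Kristiansand→Trondheim→Ålesund→Stavanger→Oslo: 1 + 6 + 9 + 5 = 21
Kristiansand→Ålesund→Stavanger→Trondheim→Oslo: 5 + 9 + 2 + 4 = 20
Kristiansand→Ålesund→Stavanger→Oslo: 5 + 9 + 5 = 19
Kristiansand→Trondheim→Oslo: 1 + 4 = 5
Kristiansand→Trondheim→Ålesund→Oslo: 1 + 6 + 8 = 15
Shortest: 5 km.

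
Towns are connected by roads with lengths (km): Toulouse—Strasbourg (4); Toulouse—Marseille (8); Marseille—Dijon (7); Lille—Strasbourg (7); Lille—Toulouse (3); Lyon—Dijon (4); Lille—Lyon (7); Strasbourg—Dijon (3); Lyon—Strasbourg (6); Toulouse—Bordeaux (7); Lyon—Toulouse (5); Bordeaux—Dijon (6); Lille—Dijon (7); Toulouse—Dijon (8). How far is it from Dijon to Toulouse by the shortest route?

7

A few of the Dijon→Toulouse routes:
Dijon - Strasbourg - Toulouse: 3 + 4 = 7
Dijon - Toulouse: 8
Dijon - Lyon - Toulouse: 4 + 5 = 9
Dijon - Lille - Toulouse: 7 + 3 = 10
Dijon - Bordeaux - Toulouse: 6 + 7 = 13
The minimum is 7 km.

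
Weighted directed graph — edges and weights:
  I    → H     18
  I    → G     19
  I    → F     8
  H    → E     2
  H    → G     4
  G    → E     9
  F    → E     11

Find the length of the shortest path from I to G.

Paths from I to G:
I→H→G: 18 + 4 = 22
I→G: 19
Best route has total 19.

19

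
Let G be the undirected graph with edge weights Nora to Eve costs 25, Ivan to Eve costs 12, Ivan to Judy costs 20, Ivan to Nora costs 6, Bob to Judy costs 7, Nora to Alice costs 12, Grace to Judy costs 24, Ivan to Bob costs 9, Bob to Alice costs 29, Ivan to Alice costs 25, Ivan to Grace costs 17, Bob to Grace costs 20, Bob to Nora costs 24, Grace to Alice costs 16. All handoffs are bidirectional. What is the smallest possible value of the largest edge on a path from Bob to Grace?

Comparing a few candidate routes:
Bob→Ivan→Grace: max(9, 17) = 17
Bob→Ivan→Nora→Alice→Grace: max(9, 6, 12, 16) = 16
Bob→Grace: max(20) = 20
Smallest bottleneck: 16.

16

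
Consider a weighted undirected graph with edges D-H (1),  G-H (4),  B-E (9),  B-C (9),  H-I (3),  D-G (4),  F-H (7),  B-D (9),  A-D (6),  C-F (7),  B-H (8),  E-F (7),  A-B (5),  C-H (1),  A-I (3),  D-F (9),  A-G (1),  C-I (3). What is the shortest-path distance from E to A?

Checking several routes:
E -> F -> C -> H -> G -> A: 7 + 7 + 1 + 4 + 1 = 20
E -> F -> C -> I -> A: 7 + 7 + 3 + 3 = 20
E -> F -> H -> G -> A: 7 + 7 + 4 + 1 = 19
E -> B -> A: 9 + 5 = 14
E -> F -> H -> I -> A: 7 + 7 + 3 + 3 = 20
The minimum is 14.

14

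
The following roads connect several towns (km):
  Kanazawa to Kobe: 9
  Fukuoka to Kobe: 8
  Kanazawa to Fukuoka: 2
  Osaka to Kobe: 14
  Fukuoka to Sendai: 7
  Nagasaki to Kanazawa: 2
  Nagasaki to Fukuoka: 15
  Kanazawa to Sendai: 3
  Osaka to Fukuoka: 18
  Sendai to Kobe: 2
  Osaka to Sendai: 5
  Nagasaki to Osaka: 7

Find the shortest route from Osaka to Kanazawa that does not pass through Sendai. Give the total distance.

9

Comparing a few candidate routes:
Osaka-Kobe-Kanazawa: 14 + 9 = 23
Osaka-Nagasaki-Fukuoka-Kanazawa: 7 + 15 + 2 = 24
Osaka-Nagasaki-Kanazawa: 7 + 2 = 9
Osaka-Fukuoka-Kanazawa: 18 + 2 = 20
Shortest: 9 km.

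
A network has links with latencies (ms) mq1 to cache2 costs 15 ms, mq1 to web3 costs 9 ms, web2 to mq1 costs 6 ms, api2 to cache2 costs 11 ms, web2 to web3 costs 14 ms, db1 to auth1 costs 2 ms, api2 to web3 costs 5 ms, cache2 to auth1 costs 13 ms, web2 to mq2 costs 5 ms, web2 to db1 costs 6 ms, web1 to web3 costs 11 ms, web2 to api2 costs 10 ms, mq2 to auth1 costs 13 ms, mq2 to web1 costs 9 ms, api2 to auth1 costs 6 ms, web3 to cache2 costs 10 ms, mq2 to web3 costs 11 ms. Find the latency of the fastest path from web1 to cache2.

21

Some routes from web1 to cache2:
web1→web3→cache2: 11 + 10 = 21
web1→web3→api2→cache2: 11 + 5 + 11 = 27
web1→mq2→auth1→cache2: 9 + 13 + 13 = 35
web1→mq2→web3→cache2: 9 + 11 + 10 = 30
Best route has total 21 ms.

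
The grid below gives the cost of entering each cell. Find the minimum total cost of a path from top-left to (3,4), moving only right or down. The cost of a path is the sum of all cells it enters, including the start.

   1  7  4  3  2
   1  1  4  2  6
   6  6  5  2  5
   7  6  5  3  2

Take (0,0) -> (1,0) -> (1,1) -> (1,2) -> (1,3) -> (2,3) -> (3,3) -> (3,4) for a total of 1 + 1 + 1 + 4 + 2 + 2 + 3 + 2 = 16.
For comparison, the top-then-right route costs 30.

16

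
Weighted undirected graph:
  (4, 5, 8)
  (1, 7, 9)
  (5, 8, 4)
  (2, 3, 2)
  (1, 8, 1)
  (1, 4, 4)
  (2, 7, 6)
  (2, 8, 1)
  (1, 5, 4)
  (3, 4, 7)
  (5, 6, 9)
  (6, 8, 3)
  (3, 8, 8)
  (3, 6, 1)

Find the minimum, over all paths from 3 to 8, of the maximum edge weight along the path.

Some routes from 3 to 8:
3 → 4 → 1 → 5 → 8: max(7, 4, 4, 4) = 7
3 → 2 → 8: max(2, 1) = 2
3 → 6 → 8: max(1, 3) = 3
3 → 4 → 1 → 8: max(7, 4, 1) = 7
Best route has worst link 2.

2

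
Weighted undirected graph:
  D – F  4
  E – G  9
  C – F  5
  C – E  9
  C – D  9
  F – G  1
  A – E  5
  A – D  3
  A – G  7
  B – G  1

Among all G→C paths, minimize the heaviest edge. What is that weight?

5

Comparing a few candidate routes:
G - F - C: max(1, 5) = 5
G - A - D - F - C: max(7, 3, 4, 5) = 7
G - A - D - C: max(7, 3, 9) = 9
G - F - D - A - E - C: max(1, 4, 3, 5, 9) = 9
G - A - E - C: max(7, 5, 9) = 9
G - F - D - C: max(1, 4, 9) = 9
The minimum achievable maximum is 5.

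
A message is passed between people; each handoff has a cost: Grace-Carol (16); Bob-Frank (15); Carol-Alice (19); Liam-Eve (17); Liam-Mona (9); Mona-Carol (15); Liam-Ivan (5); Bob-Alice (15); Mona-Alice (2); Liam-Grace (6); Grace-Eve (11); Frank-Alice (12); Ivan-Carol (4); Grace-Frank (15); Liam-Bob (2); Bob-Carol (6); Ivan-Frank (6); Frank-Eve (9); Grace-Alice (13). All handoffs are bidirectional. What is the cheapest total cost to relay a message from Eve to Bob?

Checking several routes:
Eve → Frank → Ivan → Liam → Bob: 9 + 6 + 5 + 2 = 22
Eve → Grace → Liam → Bob: 11 + 6 + 2 = 19
Eve → Frank → Bob: 9 + 15 = 24
Eve → Liam → Bob: 17 + 2 = 19
Best route has total 19.

19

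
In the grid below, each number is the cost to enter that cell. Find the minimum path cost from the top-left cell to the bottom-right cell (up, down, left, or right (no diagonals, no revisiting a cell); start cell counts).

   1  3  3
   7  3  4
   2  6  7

18

Cheapest: (0,0) -> (0,1) -> (0,2) -> (1,2) -> (2,2)
  1 + 3 + 3 + 4 + 7 = 18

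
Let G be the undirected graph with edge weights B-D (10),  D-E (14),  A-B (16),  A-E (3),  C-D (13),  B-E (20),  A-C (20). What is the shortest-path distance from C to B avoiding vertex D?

36

Candidate routes:
C→A→E→B: 20 + 3 + 20 = 43
C→A→B: 20 + 16 = 36
Shortest: 36.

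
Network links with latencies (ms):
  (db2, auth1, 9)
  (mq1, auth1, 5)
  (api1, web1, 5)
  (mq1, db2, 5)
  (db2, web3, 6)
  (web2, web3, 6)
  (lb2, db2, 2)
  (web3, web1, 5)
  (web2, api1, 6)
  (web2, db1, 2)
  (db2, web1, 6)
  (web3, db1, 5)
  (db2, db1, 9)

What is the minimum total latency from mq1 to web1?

11

A few of the mq1→web1 routes:
mq1→db2→web3→web1: 5 + 6 + 5 = 16
mq1→auth1→db2→web3→web1: 5 + 9 + 6 + 5 = 25
mq1→db2→web1: 5 + 6 = 11
mq1→db2→db1→web3→web1: 5 + 9 + 5 + 5 = 24
mq1→auth1→db2→web1: 5 + 9 + 6 = 20
mq1→db2→db1→web2→api1→web1: 5 + 9 + 2 + 6 + 5 = 27
Shortest: 11 ms.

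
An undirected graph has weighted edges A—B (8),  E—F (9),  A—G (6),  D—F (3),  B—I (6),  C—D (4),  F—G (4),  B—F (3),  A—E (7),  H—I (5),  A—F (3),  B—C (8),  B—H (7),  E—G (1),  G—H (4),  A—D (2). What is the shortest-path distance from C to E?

Some routes from C to E:
C → B → F → G → E: 8 + 3 + 4 + 1 = 16
C → D → F → G → E: 4 + 3 + 4 + 1 = 12
C → D → A → E: 4 + 2 + 7 = 13
C → D → A → F → G → E: 4 + 2 + 3 + 4 + 1 = 14
C → D → F → E: 4 + 3 + 9 = 16
C → D → A → G → E: 4 + 2 + 6 + 1 = 13
Best route has total 12.

12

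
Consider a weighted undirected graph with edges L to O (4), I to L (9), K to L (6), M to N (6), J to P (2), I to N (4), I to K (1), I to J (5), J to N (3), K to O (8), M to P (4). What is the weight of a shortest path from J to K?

Comparing a few candidate routes:
J→I→L→K: 5 + 9 + 6 = 20
J→I→K: 5 + 1 = 6
J→I→L→O→K: 5 + 9 + 4 + 8 = 26
J→P→M→N→I→K: 2 + 4 + 6 + 4 + 1 = 17
J→N→I→L→K: 3 + 4 + 9 + 6 = 22
J→N→I→K: 3 + 4 + 1 = 8
Shortest: 6.

6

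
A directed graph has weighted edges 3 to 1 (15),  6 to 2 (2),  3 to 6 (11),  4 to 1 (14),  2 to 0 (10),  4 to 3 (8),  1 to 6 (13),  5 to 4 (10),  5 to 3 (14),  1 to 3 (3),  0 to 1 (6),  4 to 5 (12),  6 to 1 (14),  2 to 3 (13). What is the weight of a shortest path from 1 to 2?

15

Routes from 1 to 2:
1 → 6 → 2: 13 + 2 = 15
1 → 3 → 6 → 2: 3 + 11 + 2 = 16
The minimum is 15.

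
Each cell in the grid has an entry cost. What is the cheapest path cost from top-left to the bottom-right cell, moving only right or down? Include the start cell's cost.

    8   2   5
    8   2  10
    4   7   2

Best path: [0,0]→[0,1]→[1,1]→[2,1]→[2,2]
Cost: 8 + 2 + 2 + 7 + 2 = 21

21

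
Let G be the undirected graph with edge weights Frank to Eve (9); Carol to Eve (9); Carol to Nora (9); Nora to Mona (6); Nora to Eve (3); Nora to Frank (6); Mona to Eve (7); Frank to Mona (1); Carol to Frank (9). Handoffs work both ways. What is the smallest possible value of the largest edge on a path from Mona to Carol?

Some routes from Mona to Carol:
Mona→Nora→Frank→Eve→Carol: max(6, 6, 9, 9) = 9
Mona→Nora→Eve→Frank→Carol: max(6, 3, 9, 9) = 9
Mona→Nora→Eve→Carol: max(6, 3, 9) = 9
Mona→Nora→Frank→Carol: max(6, 6, 9) = 9
The minimum achievable maximum is 9.

9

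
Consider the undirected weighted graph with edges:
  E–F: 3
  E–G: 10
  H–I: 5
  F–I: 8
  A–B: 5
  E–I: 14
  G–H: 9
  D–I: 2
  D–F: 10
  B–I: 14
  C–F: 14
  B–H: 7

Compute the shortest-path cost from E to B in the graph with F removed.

Candidate routes:
E → G → H → I → B: 10 + 9 + 5 + 14 = 38
E → I → B: 14 + 14 = 28
E → G → H → B: 10 + 9 + 7 = 26
E → I → H → B: 14 + 5 + 7 = 26
Shortest: 26.

26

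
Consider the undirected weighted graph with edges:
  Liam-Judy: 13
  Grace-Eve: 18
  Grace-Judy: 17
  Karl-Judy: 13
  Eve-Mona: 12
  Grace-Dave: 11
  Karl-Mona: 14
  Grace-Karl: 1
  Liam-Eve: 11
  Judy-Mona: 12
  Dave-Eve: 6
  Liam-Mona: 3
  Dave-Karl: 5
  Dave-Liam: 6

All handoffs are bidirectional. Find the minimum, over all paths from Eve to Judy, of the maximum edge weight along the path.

Checking several routes:
Eve→Mona→Judy: max(12, 12) = 12
Eve→Dave→Liam→Mona→Judy: max(6, 6, 3, 12) = 12
Eve→Liam→Mona→Judy: max(11, 3, 12) = 12
The minimum achievable maximum is 12.

12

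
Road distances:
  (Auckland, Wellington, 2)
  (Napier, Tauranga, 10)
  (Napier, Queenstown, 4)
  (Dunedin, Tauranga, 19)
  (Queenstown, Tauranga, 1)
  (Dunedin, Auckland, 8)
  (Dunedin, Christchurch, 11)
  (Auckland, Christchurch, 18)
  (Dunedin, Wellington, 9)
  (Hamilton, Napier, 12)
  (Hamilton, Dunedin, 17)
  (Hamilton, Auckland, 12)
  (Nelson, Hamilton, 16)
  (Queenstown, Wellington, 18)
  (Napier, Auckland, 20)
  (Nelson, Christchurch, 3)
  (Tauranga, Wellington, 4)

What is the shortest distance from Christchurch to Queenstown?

25

A few of the Christchurch→Queenstown routes:
Christchurch-Dunedin-Auckland-Wellington-Tauranga-Queenstown: 11 + 8 + 2 + 4 + 1 = 26
Christchurch-Nelson-Hamilton-Napier-Queenstown: 3 + 16 + 12 + 4 = 35
Christchurch-Auckland-Wellington-Tauranga-Queenstown: 18 + 2 + 4 + 1 = 25
Christchurch-Nelson-Hamilton-Auckland-Wellington-Tauranga-Queenstown: 3 + 16 + 12 + 2 + 4 + 1 = 38
Christchurch-Dunedin-Tauranga-Queenstown: 11 + 19 + 1 = 31
Christchurch-Dunedin-Wellington-Tauranga-Queenstown: 11 + 9 + 4 + 1 = 25
Best route has total 25.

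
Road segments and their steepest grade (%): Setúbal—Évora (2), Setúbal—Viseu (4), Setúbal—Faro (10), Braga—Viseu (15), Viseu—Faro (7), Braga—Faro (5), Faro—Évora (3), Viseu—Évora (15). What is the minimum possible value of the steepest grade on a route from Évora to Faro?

Comparing a few candidate routes:
Évora -> Faro: max(3) = 3
Évora -> Setúbal -> Faro: max(2, 10) = 10
Évora -> Setúbal -> Viseu -> Faro: max(2, 4, 7) = 7
Best route has worst link 3%.

3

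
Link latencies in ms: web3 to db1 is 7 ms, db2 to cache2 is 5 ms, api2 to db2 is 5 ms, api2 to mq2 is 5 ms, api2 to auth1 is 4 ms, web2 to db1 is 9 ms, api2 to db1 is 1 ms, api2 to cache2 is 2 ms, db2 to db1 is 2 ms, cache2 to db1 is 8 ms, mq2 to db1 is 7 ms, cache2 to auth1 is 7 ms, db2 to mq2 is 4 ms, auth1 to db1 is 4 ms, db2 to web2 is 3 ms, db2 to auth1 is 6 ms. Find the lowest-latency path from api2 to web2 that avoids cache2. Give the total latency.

6

Checking several routes:
api2→mq2→db2→web2: 5 + 4 + 3 = 12
api2→db1→web2: 1 + 9 = 10
api2→auth1→db1→db2→web2: 4 + 4 + 2 + 3 = 13
api2→db1→db2→web2: 1 + 2 + 3 = 6
api2→auth1→db2→web2: 4 + 6 + 3 = 13
api2→db2→web2: 5 + 3 = 8
Best route has total 6 ms.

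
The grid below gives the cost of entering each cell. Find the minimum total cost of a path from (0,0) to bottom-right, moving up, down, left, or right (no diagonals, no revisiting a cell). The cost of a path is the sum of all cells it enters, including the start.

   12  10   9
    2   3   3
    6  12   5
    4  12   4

Best path: r0c0 -> r1c0 -> r1c1 -> r1c2 -> r2c2 -> r3c2
Cost: 12 + 2 + 3 + 3 + 5 + 4 = 29

29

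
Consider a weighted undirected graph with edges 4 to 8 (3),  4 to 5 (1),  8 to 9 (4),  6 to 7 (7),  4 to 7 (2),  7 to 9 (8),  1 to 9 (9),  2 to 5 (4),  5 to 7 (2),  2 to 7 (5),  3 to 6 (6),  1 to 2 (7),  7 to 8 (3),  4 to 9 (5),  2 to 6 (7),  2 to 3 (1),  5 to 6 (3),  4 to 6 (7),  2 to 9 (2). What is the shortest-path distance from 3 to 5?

5

Some routes from 3 to 5:
3→6→5: 6 + 3 = 9
3→2→5: 1 + 4 = 5
3→2→9→4→5: 1 + 2 + 5 + 1 = 9
3→2→7→5: 1 + 5 + 2 = 8
The minimum is 5.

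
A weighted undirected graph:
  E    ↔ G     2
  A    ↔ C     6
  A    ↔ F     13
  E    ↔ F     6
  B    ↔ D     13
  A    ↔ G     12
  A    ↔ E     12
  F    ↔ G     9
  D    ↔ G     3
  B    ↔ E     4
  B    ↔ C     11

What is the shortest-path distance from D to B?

Some routes from D to B:
D - G - A - E - B: 3 + 12 + 12 + 4 = 31
D - G - E - B: 3 + 2 + 4 = 9
D - G - F - E - B: 3 + 9 + 6 + 4 = 22
D - B: 13
Shortest: 9.

9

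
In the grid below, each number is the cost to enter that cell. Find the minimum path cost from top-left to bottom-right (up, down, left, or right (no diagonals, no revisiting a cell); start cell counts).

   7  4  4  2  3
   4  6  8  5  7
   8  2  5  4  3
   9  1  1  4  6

Path [0,0] -> [0,1] -> [1,1] -> [2,1] -> [3,1] -> [3,2] -> [3,3] -> [3,4]: 7 + 4 + 6 + 2 + 1 + 1 + 4 + 6 = 31.

31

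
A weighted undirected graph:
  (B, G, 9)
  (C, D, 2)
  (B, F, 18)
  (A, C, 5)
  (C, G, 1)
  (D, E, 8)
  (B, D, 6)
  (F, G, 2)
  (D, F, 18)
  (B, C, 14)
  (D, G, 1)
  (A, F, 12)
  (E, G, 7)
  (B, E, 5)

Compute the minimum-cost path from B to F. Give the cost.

9

A few of the B→F routes:
B - C - G - F: 14 + 1 + 2 = 17
B - G - F: 9 + 2 = 11
B - D - G - F: 6 + 1 + 2 = 9
B - E - D - G - F: 5 + 8 + 1 + 2 = 16
B - E - G - F: 5 + 7 + 2 = 14
B - D - C - G - F: 6 + 2 + 1 + 2 = 11
The minimum is 9.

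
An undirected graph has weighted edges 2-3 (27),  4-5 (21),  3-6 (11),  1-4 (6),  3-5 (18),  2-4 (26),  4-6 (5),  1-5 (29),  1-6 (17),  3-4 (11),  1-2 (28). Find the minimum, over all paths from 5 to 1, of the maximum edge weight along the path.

Some routes from 5 to 1:
5-3-6-1: max(18, 11, 17) = 18
5-3-4-6-1: max(18, 11, 5, 17) = 18
5-3-6-4-1: max(18, 11, 5, 6) = 18
Smallest bottleneck: 18.

18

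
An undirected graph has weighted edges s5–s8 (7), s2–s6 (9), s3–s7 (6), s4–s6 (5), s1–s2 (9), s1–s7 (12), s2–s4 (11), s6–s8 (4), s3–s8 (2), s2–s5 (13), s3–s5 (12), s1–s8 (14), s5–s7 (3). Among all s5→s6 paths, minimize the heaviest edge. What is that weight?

6

Checking several routes:
s5→s8→s3→s7→s1→s2→s4→s6: max(7, 2, 6, 12, 9, 11, 5) = 12
s5→s8→s3→s7→s1→s2→s6: max(7, 2, 6, 12, 9, 9) = 12
s5→s8→s6: max(7, 4) = 7
s5→s7→s3→s8→s6: max(3, 6, 2, 4) = 6
s5→s7→s1→s2→s4→s6: max(3, 12, 9, 11, 5) = 12
Best route has worst link 6.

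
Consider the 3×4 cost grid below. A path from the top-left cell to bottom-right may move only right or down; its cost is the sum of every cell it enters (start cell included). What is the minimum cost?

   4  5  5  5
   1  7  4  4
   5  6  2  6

24

Best path: (0,0)→(1,0)→(1,1)→(1,2)→(2,2)→(2,3)
Cost: 4 + 1 + 7 + 4 + 2 + 6 = 24
(Top row then right column would cost 29.)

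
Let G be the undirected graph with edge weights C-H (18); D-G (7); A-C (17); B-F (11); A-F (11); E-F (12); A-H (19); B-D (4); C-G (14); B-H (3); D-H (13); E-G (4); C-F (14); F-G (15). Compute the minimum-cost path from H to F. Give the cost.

14

A few of the H→F routes:
H-D-B-F: 13 + 4 + 11 = 28
H-B-D-G-E-F: 3 + 4 + 7 + 4 + 12 = 30
H-B-F: 3 + 11 = 14
H-B-D-G-F: 3 + 4 + 7 + 15 = 29
Shortest: 14.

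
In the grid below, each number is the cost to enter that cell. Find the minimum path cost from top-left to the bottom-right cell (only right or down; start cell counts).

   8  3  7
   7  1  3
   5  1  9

One optimal route is (0,0) -> (0,1) -> (1,1) -> (2,1) -> (2,2).
Its cost is 8 + 3 + 1 + 1 + 9 = 22.
(Top row then right column would cost 30.)

22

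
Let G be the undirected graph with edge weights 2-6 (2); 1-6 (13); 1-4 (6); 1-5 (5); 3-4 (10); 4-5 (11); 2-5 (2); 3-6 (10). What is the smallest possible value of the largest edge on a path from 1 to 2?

5

Some routes from 1 to 2:
1→5→2: max(5, 2) = 5
1→4→5→2: max(6, 11, 2) = 11
1→4→3→6→2: max(6, 10, 10, 2) = 10
Smallest bottleneck: 5.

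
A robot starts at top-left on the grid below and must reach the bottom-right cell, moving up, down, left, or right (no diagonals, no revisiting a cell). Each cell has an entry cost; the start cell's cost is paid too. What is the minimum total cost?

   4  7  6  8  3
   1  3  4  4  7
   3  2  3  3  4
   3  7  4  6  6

26

One optimal route is (0,0) → (1,0) → (1,1) → (2,1) → (2,2) → (2,3) → (2,4) → (3,4).
Its cost is 4 + 1 + 3 + 2 + 3 + 3 + 4 + 6 = 26.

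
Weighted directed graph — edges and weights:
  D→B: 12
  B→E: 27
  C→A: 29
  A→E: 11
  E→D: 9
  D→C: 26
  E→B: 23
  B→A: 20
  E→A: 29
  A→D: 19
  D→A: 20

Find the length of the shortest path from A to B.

31

Candidate routes:
A → E → B: 11 + 23 = 34
A → E → D → B: 11 + 9 + 12 = 32
A → D → B: 19 + 12 = 31
The minimum is 31.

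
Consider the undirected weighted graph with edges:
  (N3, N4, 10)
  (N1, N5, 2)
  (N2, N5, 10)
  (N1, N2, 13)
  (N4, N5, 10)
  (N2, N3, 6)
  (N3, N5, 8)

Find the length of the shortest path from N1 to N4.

Comparing a few candidate routes:
N1-N5-N4: 2 + 10 = 12
N1-N5-N3-N4: 2 + 8 + 10 = 20
N1-N2-N3-N4: 13 + 6 + 10 = 29
N1-N5-N2-N3-N4: 2 + 10 + 6 + 10 = 28
Shortest: 12.

12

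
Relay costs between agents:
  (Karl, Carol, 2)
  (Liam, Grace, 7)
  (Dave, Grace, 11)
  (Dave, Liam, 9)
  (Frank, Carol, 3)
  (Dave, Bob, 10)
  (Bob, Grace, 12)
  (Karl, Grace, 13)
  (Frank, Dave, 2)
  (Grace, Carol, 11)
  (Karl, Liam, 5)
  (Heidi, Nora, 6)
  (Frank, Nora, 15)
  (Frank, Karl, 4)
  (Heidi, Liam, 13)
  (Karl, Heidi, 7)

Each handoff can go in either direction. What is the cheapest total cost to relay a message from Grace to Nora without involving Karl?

26

A few of the Grace→Nora routes:
Grace-Carol-Frank-Nora: 11 + 3 + 15 = 29
Grace-Liam-Heidi-Nora: 7 + 13 + 6 = 26
Grace-Dave-Frank-Nora: 11 + 2 + 15 = 28
The minimum is 26.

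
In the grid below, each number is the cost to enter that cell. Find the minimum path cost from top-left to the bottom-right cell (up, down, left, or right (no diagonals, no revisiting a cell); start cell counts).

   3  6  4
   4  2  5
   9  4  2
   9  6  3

Cheapest: r0c0→r1c0→r1c1→r2c1→r2c2→r3c2
  3 + 4 + 2 + 4 + 2 + 3 = 18

18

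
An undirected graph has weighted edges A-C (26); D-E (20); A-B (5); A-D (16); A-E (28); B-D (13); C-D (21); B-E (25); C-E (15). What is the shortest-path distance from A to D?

16

A few of the A→D routes:
A→D: 16
A→C→D: 26 + 21 = 47
A→B→E→D: 5 + 25 + 20 = 50
A→B→D: 5 + 13 = 18
A→C→E→D: 26 + 15 + 20 = 61
A→E→D: 28 + 20 = 48
The minimum is 16.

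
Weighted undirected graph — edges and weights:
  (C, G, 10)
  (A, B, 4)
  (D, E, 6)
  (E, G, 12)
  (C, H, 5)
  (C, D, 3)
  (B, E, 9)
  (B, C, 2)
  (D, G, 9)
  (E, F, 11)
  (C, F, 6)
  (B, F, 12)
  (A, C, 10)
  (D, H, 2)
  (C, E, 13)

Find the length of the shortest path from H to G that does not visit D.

Comparing a few candidate routes:
H→C→G: 5 + 10 = 15
H→C→F→E→G: 5 + 6 + 11 + 12 = 34
H→C→E→G: 5 + 13 + 12 = 30
H→C→B→E→G: 5 + 2 + 9 + 12 = 28
The minimum is 15.

15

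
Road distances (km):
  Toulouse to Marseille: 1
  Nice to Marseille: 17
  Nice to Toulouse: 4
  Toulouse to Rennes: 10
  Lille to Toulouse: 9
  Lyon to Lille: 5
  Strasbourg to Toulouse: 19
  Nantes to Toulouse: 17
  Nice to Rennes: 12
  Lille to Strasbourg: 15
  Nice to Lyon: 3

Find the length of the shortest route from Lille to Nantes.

Routes from Lille to Nantes:
Lille - Lyon - Nice - Marseille - Toulouse - Nantes: 5 + 3 + 17 + 1 + 17 = 43
Lille - Lyon - Nice - Rennes - Toulouse - Nantes: 5 + 3 + 12 + 10 + 17 = 47
Lille - Strasbourg - Toulouse - Nantes: 15 + 19 + 17 = 51
Lille - Toulouse - Nantes: 9 + 17 = 26
Lille - Lyon - Nice - Toulouse - Nantes: 5 + 3 + 4 + 17 = 29
Shortest: 26 km.

26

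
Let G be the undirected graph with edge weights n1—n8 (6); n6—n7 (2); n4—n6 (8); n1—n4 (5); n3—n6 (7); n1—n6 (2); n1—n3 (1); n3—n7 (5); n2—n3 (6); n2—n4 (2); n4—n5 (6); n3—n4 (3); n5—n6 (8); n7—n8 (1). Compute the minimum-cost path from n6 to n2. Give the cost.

Checking several routes:
n6-n1-n3-n4-n2: 2 + 1 + 3 + 2 = 8
n6-n1-n3-n2: 2 + 1 + 6 = 9
n6-n4-n2: 8 + 2 = 10
n6-n1-n4-n2: 2 + 5 + 2 = 9
Shortest: 8.

8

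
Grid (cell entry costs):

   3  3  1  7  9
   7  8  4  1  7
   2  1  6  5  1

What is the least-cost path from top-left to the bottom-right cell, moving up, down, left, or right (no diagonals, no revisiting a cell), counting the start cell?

18

Take (0,0) → (0,1) → (0,2) → (1,2) → (1,3) → (2,3) → (2,4) for a total of 3 + 3 + 1 + 4 + 1 + 5 + 1 = 18.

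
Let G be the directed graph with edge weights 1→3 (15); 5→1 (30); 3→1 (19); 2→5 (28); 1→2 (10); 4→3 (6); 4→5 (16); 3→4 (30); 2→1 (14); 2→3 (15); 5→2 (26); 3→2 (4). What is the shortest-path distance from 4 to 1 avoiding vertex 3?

Paths from 4 to 1 avoiding 3:
4 -> 5 -> 2 -> 1: 16 + 26 + 14 = 56
4 -> 5 -> 1: 16 + 30 = 46
Best route has total 46.

46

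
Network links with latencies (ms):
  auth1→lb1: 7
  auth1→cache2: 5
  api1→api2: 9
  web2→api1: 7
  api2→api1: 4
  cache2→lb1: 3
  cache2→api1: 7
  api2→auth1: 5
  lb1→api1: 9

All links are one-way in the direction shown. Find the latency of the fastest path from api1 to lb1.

Paths from api1 to lb1:
api1 -> api2 -> auth1 -> cache2 -> lb1: 9 + 5 + 5 + 3 = 22
api1 -> api2 -> auth1 -> lb1: 9 + 5 + 7 = 21
Shortest: 21 ms.

21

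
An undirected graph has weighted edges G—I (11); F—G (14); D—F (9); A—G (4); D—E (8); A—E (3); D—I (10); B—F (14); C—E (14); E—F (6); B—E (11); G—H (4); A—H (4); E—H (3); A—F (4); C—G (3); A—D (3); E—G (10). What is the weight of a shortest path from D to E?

Checking several routes:
D → A → E: 3 + 3 = 6
D → A → F → E: 3 + 4 + 6 = 13
D → A → G → H → E: 3 + 4 + 4 + 3 = 14
D → E: 8
D → F → E: 9 + 6 = 15
D → A → H → E: 3 + 4 + 3 = 10
The minimum is 6.

6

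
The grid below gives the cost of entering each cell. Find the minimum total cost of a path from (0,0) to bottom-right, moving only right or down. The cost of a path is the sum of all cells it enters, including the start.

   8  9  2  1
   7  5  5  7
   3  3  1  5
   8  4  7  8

35

Take [0,0] -> [1,0] -> [2,0] -> [2,1] -> [2,2] -> [2,3] -> [3,3] for a total of 8 + 7 + 3 + 3 + 1 + 5 + 8 = 35.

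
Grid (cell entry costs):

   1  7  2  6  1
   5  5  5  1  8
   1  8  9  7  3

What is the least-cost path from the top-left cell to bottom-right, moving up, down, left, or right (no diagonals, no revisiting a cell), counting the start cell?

One optimal route is [0,0]→[0,1]→[0,2]→[1,2]→[1,3]→[2,3]→[2,4].
Its cost is 1 + 7 + 2 + 5 + 1 + 7 + 3 = 26.

26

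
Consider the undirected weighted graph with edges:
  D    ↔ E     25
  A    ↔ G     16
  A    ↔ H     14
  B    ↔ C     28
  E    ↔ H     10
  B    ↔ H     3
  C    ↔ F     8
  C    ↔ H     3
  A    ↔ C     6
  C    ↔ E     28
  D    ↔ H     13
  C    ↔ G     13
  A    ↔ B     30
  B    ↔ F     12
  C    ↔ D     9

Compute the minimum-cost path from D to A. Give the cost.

A few of the D→A routes:
D -> C -> A: 9 + 6 = 15
D -> C -> H -> A: 9 + 3 + 14 = 26
D -> H -> A: 13 + 14 = 27
D -> H -> C -> A: 13 + 3 + 6 = 22
The minimum is 15.

15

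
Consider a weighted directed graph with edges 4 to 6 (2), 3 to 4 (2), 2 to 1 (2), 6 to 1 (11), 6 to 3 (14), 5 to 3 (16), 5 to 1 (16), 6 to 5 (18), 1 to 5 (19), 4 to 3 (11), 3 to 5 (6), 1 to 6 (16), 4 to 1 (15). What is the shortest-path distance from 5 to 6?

Routes from 5 to 6:
5→3→4→1→6: 16 + 2 + 15 + 16 = 49
5→1→6: 16 + 16 = 32
5→3→4→6: 16 + 2 + 2 = 20
Best route has total 20.

20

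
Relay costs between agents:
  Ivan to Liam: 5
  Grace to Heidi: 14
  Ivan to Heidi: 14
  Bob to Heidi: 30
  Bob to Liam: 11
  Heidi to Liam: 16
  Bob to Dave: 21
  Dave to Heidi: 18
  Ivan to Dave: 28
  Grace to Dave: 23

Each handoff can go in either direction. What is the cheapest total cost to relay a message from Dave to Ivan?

28

Some routes from Dave to Ivan:
Dave→Ivan: 28
Dave→Heidi→Liam→Ivan: 18 + 16 + 5 = 39
Dave→Grace→Heidi→Liam→Ivan: 23 + 14 + 16 + 5 = 58
Dave→Grace→Heidi→Ivan: 23 + 14 + 14 = 51
Dave→Heidi→Ivan: 18 + 14 = 32
Dave→Bob→Liam→Ivan: 21 + 11 + 5 = 37
The minimum is 28.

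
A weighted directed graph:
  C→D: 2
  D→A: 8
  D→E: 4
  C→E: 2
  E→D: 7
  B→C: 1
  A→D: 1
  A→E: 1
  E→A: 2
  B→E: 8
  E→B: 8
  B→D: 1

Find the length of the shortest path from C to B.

Paths from C to B:
C - D - E - B: 2 + 4 + 8 = 14
C - E - B: 2 + 8 = 10
C - D - A - E - B: 2 + 8 + 1 + 8 = 19
The minimum is 10.

10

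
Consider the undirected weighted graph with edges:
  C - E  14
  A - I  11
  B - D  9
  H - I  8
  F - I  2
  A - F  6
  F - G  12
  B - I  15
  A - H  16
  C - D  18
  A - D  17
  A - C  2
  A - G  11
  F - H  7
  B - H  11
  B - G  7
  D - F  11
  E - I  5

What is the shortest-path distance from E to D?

18

Some routes from E to D:
E -> I -> F -> A -> D: 5 + 2 + 6 + 17 = 30
E -> I -> B -> D: 5 + 15 + 9 = 29
E -> I -> F -> D: 5 + 2 + 11 = 18
The minimum is 18.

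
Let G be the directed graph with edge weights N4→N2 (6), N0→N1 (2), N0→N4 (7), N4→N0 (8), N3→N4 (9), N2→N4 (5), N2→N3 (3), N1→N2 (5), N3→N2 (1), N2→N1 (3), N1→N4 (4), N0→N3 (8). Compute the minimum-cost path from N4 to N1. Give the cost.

Routes from N4 to N1:
N4→N0→N3→N2→N1: 8 + 8 + 1 + 3 = 20
N4→N2→N1: 6 + 3 = 9
N4→N0→N1: 8 + 2 = 10
Best route has total 9.

9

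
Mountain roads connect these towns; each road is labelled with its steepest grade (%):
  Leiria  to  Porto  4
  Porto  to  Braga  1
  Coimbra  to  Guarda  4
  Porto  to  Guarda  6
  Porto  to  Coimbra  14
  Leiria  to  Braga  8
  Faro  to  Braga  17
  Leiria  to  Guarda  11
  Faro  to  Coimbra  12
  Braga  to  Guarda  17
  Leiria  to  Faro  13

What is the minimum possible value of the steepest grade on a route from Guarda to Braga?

A few of the Guarda→Braga routes:
Guarda→Coimbra→Faro→Leiria→Porto→Braga: max(4, 12, 13, 4, 1) = 13
Guarda→Coimbra→Faro→Leiria→Braga: max(4, 12, 13, 8) = 13
Guarda→Leiria→Porto→Braga: max(11, 4, 1) = 11
Guarda→Porto→Leiria→Braga: max(6, 4, 8) = 8
Guarda→Leiria→Braga: max(11, 8) = 11
Guarda→Porto→Braga: max(6, 1) = 6
The minimum achievable maximum is 6%.

6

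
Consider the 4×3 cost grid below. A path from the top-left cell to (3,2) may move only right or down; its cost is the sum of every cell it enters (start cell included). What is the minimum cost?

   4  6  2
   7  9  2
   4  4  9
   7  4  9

32

Cheapest: (0,0)→(0,1)→(0,2)→(1,2)→(2,2)→(3,2)
  4 + 6 + 2 + 2 + 9 + 9 = 32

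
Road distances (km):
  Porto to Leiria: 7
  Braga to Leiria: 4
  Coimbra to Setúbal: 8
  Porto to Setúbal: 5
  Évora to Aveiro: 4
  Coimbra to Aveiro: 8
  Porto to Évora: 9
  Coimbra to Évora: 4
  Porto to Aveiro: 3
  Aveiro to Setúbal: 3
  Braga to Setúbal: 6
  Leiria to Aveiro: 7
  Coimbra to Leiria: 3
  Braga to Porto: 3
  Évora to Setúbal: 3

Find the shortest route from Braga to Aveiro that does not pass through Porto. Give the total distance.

9

Some routes from Braga to Aveiro avoiding Porto:
Braga -> Setúbal -> Évora -> Aveiro: 6 + 3 + 4 = 13
Braga -> Leiria -> Coimbra -> Aveiro: 4 + 3 + 8 = 15
Braga -> Setúbal -> Aveiro: 6 + 3 = 9
Braga -> Leiria -> Aveiro: 4 + 7 = 11
Best route has total 9 km.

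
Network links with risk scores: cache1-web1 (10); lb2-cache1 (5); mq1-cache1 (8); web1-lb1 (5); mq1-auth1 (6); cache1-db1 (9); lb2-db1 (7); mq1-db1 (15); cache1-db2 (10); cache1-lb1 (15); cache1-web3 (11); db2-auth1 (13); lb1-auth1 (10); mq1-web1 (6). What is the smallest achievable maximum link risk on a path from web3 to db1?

Some routes from web3 to db1:
web3 -> cache1 -> web1 -> lb1 -> auth1 -> mq1 -> db1: max(11, 10, 5, 10, 6, 15) = 15
web3 -> cache1 -> lb1 -> auth1 -> mq1 -> db1: max(11, 15, 10, 6, 15) = 15
web3 -> cache1 -> web1 -> mq1 -> db1: max(11, 10, 6, 15) = 15
web3 -> cache1 -> db1: max(11, 9) = 11
web3 -> cache1 -> lb1 -> web1 -> mq1 -> db1: max(11, 15, 5, 6, 15) = 15
web3 -> cache1 -> lb2 -> db1: max(11, 5, 7) = 11
Smallest bottleneck: 11.

11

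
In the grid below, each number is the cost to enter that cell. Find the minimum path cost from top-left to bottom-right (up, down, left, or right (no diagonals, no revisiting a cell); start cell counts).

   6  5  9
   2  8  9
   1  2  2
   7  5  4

Best path: (0,0)→(1,0)→(2,0)→(2,1)→(2,2)→(3,2)
Cost: 6 + 2 + 1 + 2 + 2 + 4 = 17

17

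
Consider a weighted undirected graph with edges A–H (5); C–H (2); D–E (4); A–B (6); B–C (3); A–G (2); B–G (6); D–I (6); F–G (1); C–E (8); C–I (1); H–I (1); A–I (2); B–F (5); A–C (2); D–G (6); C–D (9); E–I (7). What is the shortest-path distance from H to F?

6

Some routes from H to F:
H→C→I→A→G→F: 2 + 1 + 2 + 2 + 1 = 8
H→I→C→A→G→F: 1 + 1 + 2 + 2 + 1 = 7
H→A→G→F: 5 + 2 + 1 = 8
H→C→B→F: 2 + 3 + 5 = 10
H→I→A→G→F: 1 + 2 + 2 + 1 = 6
H→C→A→G→F: 2 + 2 + 2 + 1 = 7
Best route has total 6.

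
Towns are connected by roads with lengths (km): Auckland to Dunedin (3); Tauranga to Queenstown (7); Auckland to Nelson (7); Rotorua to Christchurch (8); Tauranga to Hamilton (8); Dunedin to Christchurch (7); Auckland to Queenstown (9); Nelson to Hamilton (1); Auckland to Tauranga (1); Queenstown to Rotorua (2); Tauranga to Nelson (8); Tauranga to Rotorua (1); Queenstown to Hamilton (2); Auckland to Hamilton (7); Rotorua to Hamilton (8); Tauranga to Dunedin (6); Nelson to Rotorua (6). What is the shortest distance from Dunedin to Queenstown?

A few of the Dunedin→Queenstown routes:
Dunedin→Auckland→Tauranga→Queenstown: 3 + 1 + 7 = 11
Dunedin→Tauranga→Rotorua→Queenstown: 6 + 1 + 2 = 9
Dunedin→Auckland→Hamilton→Queenstown: 3 + 7 + 2 = 12
Dunedin→Auckland→Tauranga→Rotorua→Queenstown: 3 + 1 + 1 + 2 = 7
The minimum is 7 km.

7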